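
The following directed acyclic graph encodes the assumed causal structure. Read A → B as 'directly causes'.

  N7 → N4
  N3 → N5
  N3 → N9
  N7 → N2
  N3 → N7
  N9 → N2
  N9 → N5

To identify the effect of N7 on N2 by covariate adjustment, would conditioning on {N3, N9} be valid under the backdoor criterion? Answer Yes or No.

Yes

Backdoor paths from N7 to N2 (paths whose first edge points into N7):
  P1: N7 <- N3 -> N9 -> N2
  P2: N7 <- N3 -> N5 <- N9 -> N2
Condition 1 (no descendant of N7 in the set): holds — descendants of N7 are {N2, N4}; none are in {N3, N9}.
Condition 2 (every backdoor path blocked by {N3, N9}):
  P1: blocked at fork node N3 ∈ conditioning set.
  P2: blocked at fork node N3 ∈ conditioning set.
{N3, N9} satisfies the backdoor criterion.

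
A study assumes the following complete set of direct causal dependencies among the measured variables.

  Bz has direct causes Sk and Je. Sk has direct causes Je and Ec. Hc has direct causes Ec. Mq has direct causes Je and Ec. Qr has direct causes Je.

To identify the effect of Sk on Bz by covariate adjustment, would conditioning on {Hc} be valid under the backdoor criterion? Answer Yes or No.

No

Backdoor paths from Sk to Bz (paths whose first edge points into Sk):
  P1: Sk <- Ec -> Mq <- Je -> Bz
  P2: Sk <- Je -> Bz
Condition 1 (no descendant of Sk in the set): holds — descendants of Sk are {Bz}; none are in {Hc}.
Condition 2 (every backdoor path blocked by {Hc}):
  P1: blocked at collider Mq (neither it nor any descendant is in the conditioning set).
  P2: open — no interior node is in the conditioning set.
{Hc} does not satisfy the backdoor criterion.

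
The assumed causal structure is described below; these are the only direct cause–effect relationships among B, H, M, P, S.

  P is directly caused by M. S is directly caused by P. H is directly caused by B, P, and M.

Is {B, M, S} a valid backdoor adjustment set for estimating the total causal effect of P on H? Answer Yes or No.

Backdoor paths from P to H (paths whose first edge points into P):
  P1: P <- M -> H
Condition 1 (no descendant of P in the set): FAILS — S is a descendant of P.
Condition 2 (every backdoor path blocked by {B, M, S}):
  P1: blocked at fork node M ∈ conditioning set.
{B, M, S} does not satisfy the backdoor criterion.

No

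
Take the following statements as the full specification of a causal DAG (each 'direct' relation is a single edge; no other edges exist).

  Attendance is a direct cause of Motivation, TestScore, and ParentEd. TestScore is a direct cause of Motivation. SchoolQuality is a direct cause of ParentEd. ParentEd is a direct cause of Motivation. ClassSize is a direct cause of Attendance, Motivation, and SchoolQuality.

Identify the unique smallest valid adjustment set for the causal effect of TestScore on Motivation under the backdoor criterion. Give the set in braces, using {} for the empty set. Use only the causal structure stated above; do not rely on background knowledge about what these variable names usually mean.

Variables eligible for adjustment (non-descendants of TestScore, excluding TestScore and Motivation): {Attendance, ClassSize, ParentEd, SchoolQuality}.
Backdoor paths from TestScore to Motivation:
  P1: TestScore <- Attendance <- ClassSize -> SchoolQuality -> ParentEd -> Motivation
  P2: TestScore <- Attendance <- ClassSize -> Motivation
  P3: TestScore <- Attendance -> ParentEd <- SchoolQuality <- ClassSize -> Motivation
  P4: TestScore <- Attendance -> ParentEd -> Motivation
  P5: TestScore <- Attendance -> Motivation
The empty set is not sufficient: P1 (TestScore <- Attendance <- ClassSize -> SchoolQuality -> ParentEd -> Motivation) has no collider blocking it and no conditioned non-collider, so it is open.
Try {Attendance}:
  P1: blocked at chain node Attendance ∈ conditioning set.
  P2: blocked at chain node Attendance ∈ conditioning set.
  P3: blocked at fork node Attendance ∈ conditioning set.
  P4: blocked at fork node Attendance ∈ conditioning set.
  P5: blocked at fork node Attendance ∈ conditioning set.
{Attendance} contains no descendant of TestScore and blocks every backdoor path.
No other singleton works — e.g. {ClassSize} leaves P4 open — so {Attendance} is the unique smallest valid adjustment set.

{Attendance}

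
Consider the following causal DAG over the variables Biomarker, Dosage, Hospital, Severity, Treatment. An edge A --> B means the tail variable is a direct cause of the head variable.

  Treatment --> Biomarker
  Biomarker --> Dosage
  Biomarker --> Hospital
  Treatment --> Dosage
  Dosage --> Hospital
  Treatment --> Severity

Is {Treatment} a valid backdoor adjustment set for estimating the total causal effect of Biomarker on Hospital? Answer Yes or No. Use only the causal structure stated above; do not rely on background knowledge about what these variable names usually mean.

Backdoor paths from Biomarker to Hospital (paths whose first edge points into Biomarker):
  P1: Biomarker <- Treatment -> Dosage -> Hospital
Condition 1 (no descendant of Biomarker in the set): holds — descendants of Biomarker are {Dosage, Hospital}; none are in {Treatment}.
Condition 2 (every backdoor path blocked by {Treatment}):
  P1: blocked at fork node Treatment ∈ conditioning set.
{Treatment} satisfies the backdoor criterion.

Yes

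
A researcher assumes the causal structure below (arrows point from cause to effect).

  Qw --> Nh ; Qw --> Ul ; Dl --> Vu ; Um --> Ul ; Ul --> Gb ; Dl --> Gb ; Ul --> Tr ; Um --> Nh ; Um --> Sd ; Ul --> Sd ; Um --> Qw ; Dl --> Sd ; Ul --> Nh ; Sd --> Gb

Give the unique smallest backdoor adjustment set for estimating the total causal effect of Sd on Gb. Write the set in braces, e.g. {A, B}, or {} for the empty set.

{Dl, Ul}

Variables eligible for adjustment (non-descendants of Sd, excluding Sd and Gb): {Dl, Nh, Qw, Tr, Ul, Um, Vu}.
Backdoor paths from Sd to Gb:
  P1: Sd <- Um -> Qw -> Ul -> Gb
  P2: Sd <- Um -> Qw -> Nh <- Ul -> Gb
  P3: Sd <- Um -> Ul -> Gb
  P4: Sd <- Um -> Nh <- Qw -> Ul -> Gb
  P5: Sd <- Um -> Nh <- Ul -> Gb
  P6: Sd <- Dl -> Gb
  P7: Sd <- Ul -> Gb
The empty set is not sufficient: P1 (Sd <- Um -> Qw -> Ul -> Gb) has no collider blocking it and no conditioned non-collider, so it is open.
Try {Dl, Ul}:
  P1: blocked at chain node Ul ∈ conditioning set.
  P2: blocked at collider Nh (neither it nor any descendant is in the conditioning set).
  P3: blocked at chain node Ul ∈ conditioning set.
  P4: blocked at collider Nh (neither it nor any descendant is in the conditioning set).
  P5: blocked at collider Nh (neither it nor any descendant is in the conditioning set).
  P6: blocked at fork node Dl ∈ conditioning set.
  P7: blocked at fork node Ul ∈ conditioning set.
{Dl, Ul} contains no descendant of Sd and blocks every backdoor path.
Every element of {Dl, Ul} is needed (dropping Dl leaves P6 open; dropping Ul leaves P1 open), so no proper subset is valid.
Among all size-2 subsets of the eligible variables, only {Dl, Ul} blocks every backdoor path, so it is the unique smallest valid adjustment set.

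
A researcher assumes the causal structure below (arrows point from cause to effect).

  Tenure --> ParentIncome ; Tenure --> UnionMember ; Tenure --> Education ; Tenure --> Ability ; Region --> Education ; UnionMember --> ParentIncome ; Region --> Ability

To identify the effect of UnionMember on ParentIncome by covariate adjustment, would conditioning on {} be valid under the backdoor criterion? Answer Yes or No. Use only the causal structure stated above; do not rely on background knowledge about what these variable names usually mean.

Backdoor paths from UnionMember to ParentIncome (paths whose first edge points into UnionMember):
  P1: UnionMember <- Tenure -> ParentIncome
Condition 1 (no descendant of UnionMember in the set): holds — descendants of UnionMember are {ParentIncome}; none are in {}.
Condition 2 (every backdoor path blocked by {}):
  P1: open — no interior node is in the conditioning set.
{} does not satisfy the backdoor criterion.

No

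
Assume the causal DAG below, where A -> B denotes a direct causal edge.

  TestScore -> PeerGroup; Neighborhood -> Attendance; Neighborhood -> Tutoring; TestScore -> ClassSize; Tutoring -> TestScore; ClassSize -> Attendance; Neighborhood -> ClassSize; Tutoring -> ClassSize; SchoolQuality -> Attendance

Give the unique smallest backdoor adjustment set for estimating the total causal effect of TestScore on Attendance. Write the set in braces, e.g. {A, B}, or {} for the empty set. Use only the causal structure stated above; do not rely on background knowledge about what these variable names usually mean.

Variables eligible for adjustment (non-descendants of TestScore, excluding TestScore and Attendance): {Neighborhood, SchoolQuality, Tutoring}.
Backdoor paths from TestScore to Attendance:
  P1: TestScore <- Tutoring <- Neighborhood -> ClassSize -> Attendance
  P2: TestScore <- Tutoring <- Neighborhood -> Attendance
  P3: TestScore <- Tutoring -> ClassSize <- Neighborhood -> Attendance
  P4: TestScore <- Tutoring -> ClassSize -> Attendance
The empty set is not sufficient: P1 (TestScore <- Tutoring <- Neighborhood -> ClassSize -> Attendance) has no collider blocking it and no conditioned non-collider, so it is open.
Try {Tutoring}:
  P1: blocked at chain node Tutoring ∈ conditioning set.
  P2: blocked at chain node Tutoring ∈ conditioning set.
  P3: blocked at fork node Tutoring ∈ conditioning set.
  P4: blocked at fork node Tutoring ∈ conditioning set.
{Tutoring} contains no descendant of TestScore and blocks every backdoor path.
No other singleton works — e.g. {Neighborhood} leaves P4 open — so {Tutoring} is the unique smallest valid adjustment set.

{Tutoring}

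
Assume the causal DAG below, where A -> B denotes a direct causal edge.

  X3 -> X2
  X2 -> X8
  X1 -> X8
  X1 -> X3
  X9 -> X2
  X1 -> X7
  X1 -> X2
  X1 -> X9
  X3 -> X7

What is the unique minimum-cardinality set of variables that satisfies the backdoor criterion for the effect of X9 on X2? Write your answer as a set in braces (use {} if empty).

{X1}

Variables eligible for adjustment (non-descendants of X9, excluding X9 and X2): {X1, X3, X7}.
Backdoor paths from X9 to X2:
  P1: X9 <- X1 -> X3 -> X2
  P2: X9 <- X1 -> X7 <- X3 -> X2
  P3: X9 <- X1 -> X2
  P4: X9 <- X1 -> X8 <- X2
The empty set is not sufficient: P1 (X9 <- X1 -> X3 -> X2) has no collider blocking it and no conditioned non-collider, so it is open.
Try {X1}:
  P1: blocked at fork node X1 ∈ conditioning set.
  P2: blocked at fork node X1 ∈ conditioning set.
  P3: blocked at fork node X1 ∈ conditioning set.
  P4: blocked at fork node X1 ∈ conditioning set.
{X1} contains no descendant of X9 and blocks every backdoor path.
No other singleton works — e.g. {X3} leaves P3 open — so {X1} is the unique smallest valid adjustment set.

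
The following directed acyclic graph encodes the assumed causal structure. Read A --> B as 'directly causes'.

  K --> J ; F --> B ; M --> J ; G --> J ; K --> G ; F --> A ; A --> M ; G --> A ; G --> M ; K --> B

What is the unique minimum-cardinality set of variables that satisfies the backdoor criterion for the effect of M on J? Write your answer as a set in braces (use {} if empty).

Variables eligible for adjustment (non-descendants of M, excluding M and J): {A, B, F, G, K}.
Backdoor paths from M to J:
  P1: M <- G <- K -> J
  P2: M <- G -> A <- F -> B <- K -> J
  P3: M <- G -> J
  P4: M <- A <- F -> B <- K -> G -> J
  P5: M <- A <- F -> B <- K -> J
  P6: M <- A <- G <- K -> J
  P7: M <- A <- G -> J
The empty set is not sufficient: P1 (M <- G <- K -> J) has no collider blocking it and no conditioned non-collider, so it is open.
Try {G}:
  P1: blocked at chain node G ∈ conditioning set.
  P2: blocked at fork node G ∈ conditioning set.
  P3: blocked at fork node G ∈ conditioning set.
  P4: blocked at collider B (neither it nor any descendant is in the conditioning set).
  P5: blocked at collider B (neither it nor any descendant is in the conditioning set).
  P6: blocked at chain node G ∈ conditioning set.
  P7: blocked at fork node G ∈ conditioning set.
{G} contains no descendant of M and blocks every backdoor path.
No other singleton works — e.g. {K} leaves P3 open — so {G} is the unique smallest valid adjustment set.

{G}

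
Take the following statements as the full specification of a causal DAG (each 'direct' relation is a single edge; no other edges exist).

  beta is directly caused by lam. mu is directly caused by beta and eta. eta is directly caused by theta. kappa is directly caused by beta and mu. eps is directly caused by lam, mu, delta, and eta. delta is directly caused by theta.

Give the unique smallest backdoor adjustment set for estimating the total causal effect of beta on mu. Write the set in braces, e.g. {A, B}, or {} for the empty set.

Variables eligible for adjustment (non-descendants of beta, excluding beta and mu): {delta, eta, lam, theta}.
Backdoor paths from beta to mu:
  P1: beta <- lam -> eps <- eta -> mu
  P2: beta <- lam -> eps <- mu
  P3: beta <- lam -> eps <- delta <- theta -> eta -> mu
Each backdoor path contains an unconditioned collider, so every path is already blocked with the empty conditioning set:
  P1: blocked at collider eps (neither it nor any descendant is in the conditioning set).
  P2: blocked at collider eps (neither it nor any descendant is in the conditioning set).
  P3: blocked at collider eps (neither it nor any descendant is in the conditioning set).
The empty set is therefore the unique smallest valid set.

{}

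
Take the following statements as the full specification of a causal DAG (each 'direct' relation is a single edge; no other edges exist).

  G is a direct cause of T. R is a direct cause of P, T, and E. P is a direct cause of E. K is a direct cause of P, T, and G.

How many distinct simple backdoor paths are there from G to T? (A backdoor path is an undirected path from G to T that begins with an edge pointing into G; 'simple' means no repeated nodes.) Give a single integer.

A backdoor path from G to T is any simple undirected path whose first edge points into G (i.e. leaves G via a parent).
Parents of G: {K}.
Enumerating:
  P1: G <- K -> P <- R -> T
  P2: G <- K -> P -> E <- R -> T
  P3: G <- K -> T
That exhausts the simple backdoor paths. Count: 3.

3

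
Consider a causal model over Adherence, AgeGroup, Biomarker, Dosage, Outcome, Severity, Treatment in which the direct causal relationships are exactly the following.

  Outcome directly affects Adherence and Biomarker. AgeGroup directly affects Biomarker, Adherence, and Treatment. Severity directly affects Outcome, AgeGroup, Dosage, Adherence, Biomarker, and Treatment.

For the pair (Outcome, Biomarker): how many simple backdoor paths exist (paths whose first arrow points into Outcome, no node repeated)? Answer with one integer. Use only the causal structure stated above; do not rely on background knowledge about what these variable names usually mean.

A backdoor path from Outcome to Biomarker is any simple undirected path whose first edge points into Outcome (i.e. leaves Outcome via a parent).
Parents of Outcome: {Severity}.
Enumerating:
  P1: Outcome <- Severity -> AgeGroup -> Biomarker
  P2: Outcome <- Severity -> Treatment <- AgeGroup -> Biomarker
  P3: Outcome <- Severity -> Biomarker
  P4: Outcome <- Severity -> Adherence <- AgeGroup -> Biomarker
That exhausts the simple backdoor paths. Count: 4.

4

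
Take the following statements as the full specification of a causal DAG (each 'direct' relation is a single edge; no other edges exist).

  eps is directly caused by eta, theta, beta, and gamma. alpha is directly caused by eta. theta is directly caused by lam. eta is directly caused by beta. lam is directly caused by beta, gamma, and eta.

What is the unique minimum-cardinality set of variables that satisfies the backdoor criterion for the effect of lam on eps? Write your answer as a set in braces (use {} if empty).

Variables eligible for adjustment (non-descendants of lam, excluding lam and eps): {alpha, beta, eta, gamma}.
Backdoor paths from lam to eps:
  P1: lam <- beta -> eta -> eps
  P2: lam <- beta -> eps
  P3: lam <- eta <- beta -> eps
  P4: lam <- eta -> eps
  P5: lam <- gamma -> eps
The empty set is not sufficient: P1 (lam <- beta -> eta -> eps) has no collider blocking it and no conditioned non-collider, so it is open.
Try {beta, eta, gamma}:
  P1: blocked at fork node beta ∈ conditioning set.
  P2: blocked at fork node beta ∈ conditioning set.
  P3: blocked at chain node eta ∈ conditioning set.
  P4: blocked at fork node eta ∈ conditioning set.
  P5: blocked at fork node gamma ∈ conditioning set.
{beta, eta, gamma} contains no descendant of lam and blocks every backdoor path.
Every element of {beta, eta, gamma} is needed (dropping beta leaves P2 open; dropping eta leaves P4 open; dropping gamma leaves P5 open), so no proper subset is valid.
Among all size-3 subsets of the eligible variables, only {beta, eta, gamma} blocks every backdoor path, so it is the unique smallest valid adjustment set.

{beta, eta, gamma}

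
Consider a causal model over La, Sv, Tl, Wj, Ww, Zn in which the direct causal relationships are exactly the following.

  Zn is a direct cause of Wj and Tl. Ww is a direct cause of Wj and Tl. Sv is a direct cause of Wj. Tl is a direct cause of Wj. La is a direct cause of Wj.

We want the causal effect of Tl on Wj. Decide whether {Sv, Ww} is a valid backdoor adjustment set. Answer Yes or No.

Backdoor paths from Tl to Wj (paths whose first edge points into Tl):
  P1: Tl <- Zn -> Wj
  P2: Tl <- Ww -> Wj
Condition 1 (no descendant of Tl in the set): holds — descendants of Tl are {Wj}; none are in {Sv, Ww}.
Condition 2 (every backdoor path blocked by {Sv, Ww}):
  P1: open — no interior node is in the conditioning set.
  P2: blocked at fork node Ww ∈ conditioning set.
{Sv, Ww} does not satisfy the backdoor criterion.

No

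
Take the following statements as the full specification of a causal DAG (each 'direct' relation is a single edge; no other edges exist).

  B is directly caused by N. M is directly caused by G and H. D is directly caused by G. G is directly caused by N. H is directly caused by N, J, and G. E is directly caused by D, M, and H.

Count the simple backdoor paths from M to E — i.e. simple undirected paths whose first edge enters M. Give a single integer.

A backdoor path from M to E is any simple undirected path whose first edge points into M (i.e. leaves M via a parent).
Parents of M: {G, H}.
Enumerating:
  P1: M <- G <- N -> H -> E
  P2: M <- G -> H -> E
  P3: M <- G -> D -> E
  P4: M <- H <- N -> G -> D -> E
  P5: M <- H <- G -> D -> E
  P6: M <- H -> E
That exhausts the simple backdoor paths. Count: 6.

6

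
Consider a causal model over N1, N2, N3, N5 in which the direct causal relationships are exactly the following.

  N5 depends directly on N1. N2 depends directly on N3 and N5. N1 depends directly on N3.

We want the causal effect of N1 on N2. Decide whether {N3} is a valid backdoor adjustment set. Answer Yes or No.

Backdoor paths from N1 to N2 (paths whose first edge points into N1):
  P1: N1 <- N3 -> N2
Condition 1 (no descendant of N1 in the set): holds — descendants of N1 are {N2, N5}; none are in {N3}.
Condition 2 (every backdoor path blocked by {N3}):
  P1: blocked at fork node N3 ∈ conditioning set.
{N3} satisfies the backdoor criterion.

Yes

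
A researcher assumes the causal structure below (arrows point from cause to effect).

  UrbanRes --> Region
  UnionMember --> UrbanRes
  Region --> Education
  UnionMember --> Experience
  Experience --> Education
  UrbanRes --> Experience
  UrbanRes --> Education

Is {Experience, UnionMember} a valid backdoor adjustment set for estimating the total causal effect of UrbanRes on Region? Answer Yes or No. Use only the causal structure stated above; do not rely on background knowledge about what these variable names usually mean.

Backdoor paths from UrbanRes to Region (paths whose first edge points into UrbanRes):
  P1: UrbanRes <- UnionMember -> Experience -> Education <- Region
Condition 1 (no descendant of UrbanRes in the set): FAILS — Experience is a descendant of UrbanRes.
Condition 2 (every backdoor path blocked by {Experience, UnionMember}):
  P1: blocked at fork node UnionMember ∈ conditioning set.
{Experience, UnionMember} does not satisfy the backdoor criterion.

No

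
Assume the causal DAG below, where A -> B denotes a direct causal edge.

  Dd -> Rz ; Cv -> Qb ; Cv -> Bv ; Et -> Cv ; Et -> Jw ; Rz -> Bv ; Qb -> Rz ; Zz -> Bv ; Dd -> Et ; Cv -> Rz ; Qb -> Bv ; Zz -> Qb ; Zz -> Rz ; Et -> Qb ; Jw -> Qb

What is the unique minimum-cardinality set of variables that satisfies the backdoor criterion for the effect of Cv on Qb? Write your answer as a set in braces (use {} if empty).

Variables eligible for adjustment (non-descendants of Cv, excluding Cv and Qb): {Dd, Et, Jw, Zz}.
Backdoor paths from Cv to Qb:
  P1: Cv <- Et <- Dd -> Rz <- Zz -> Qb
  P2: Cv <- Et <- Dd -> Rz <- Zz -> Bv <- Qb
  P3: Cv <- Et <- Dd -> Rz <- Qb
  P4: Cv <- Et <- Dd -> Rz -> Bv <- Zz -> Qb
  P5: Cv <- Et <- Dd -> Rz -> Bv <- Qb
  P6: Cv <- Et -> Jw -> Qb
  P7: Cv <- Et -> Qb
The empty set is not sufficient: P6 (Cv <- Et -> Jw -> Qb) has no collider blocking it and no conditioned non-collider, so it is open.
Try {Et}:
  P1: blocked at chain node Et ∈ conditioning set.
  P2: blocked at chain node Et ∈ conditioning set.
  P3: blocked at chain node Et ∈ conditioning set.
  P4: blocked at chain node Et ∈ conditioning set.
  P5: blocked at chain node Et ∈ conditioning set.
  P6: blocked at fork node Et ∈ conditioning set.
  P7: blocked at fork node Et ∈ conditioning set.
{Et} contains no descendant of Cv and blocks every backdoor path.
No other singleton works — e.g. {Dd} leaves P6 open — so {Et} is the unique smallest valid adjustment set.

{Et}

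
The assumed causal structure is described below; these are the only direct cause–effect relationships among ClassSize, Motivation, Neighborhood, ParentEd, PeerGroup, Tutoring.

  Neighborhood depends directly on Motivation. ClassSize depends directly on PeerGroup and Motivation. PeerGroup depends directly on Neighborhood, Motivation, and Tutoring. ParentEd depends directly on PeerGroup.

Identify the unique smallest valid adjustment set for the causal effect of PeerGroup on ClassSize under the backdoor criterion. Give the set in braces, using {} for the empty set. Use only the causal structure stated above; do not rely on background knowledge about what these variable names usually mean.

{Motivation}

Variables eligible for adjustment (non-descendants of PeerGroup, excluding PeerGroup and ClassSize): {Motivation, Neighborhood, Tutoring}.
Backdoor paths from PeerGroup to ClassSize:
  P1: PeerGroup <- Motivation -> ClassSize
  P2: PeerGroup <- Neighborhood <- Motivation -> ClassSize
The empty set is not sufficient: P1 (PeerGroup <- Motivation -> ClassSize) has no collider blocking it and no conditioned non-collider, so it is open.
Try {Motivation}:
  P1: blocked at fork node Motivation ∈ conditioning set.
  P2: blocked at fork node Motivation ∈ conditioning set.
{Motivation} contains no descendant of PeerGroup and blocks every backdoor path.
No other singleton works — e.g. {Tutoring} leaves P1 open — so {Motivation} is the unique smallest valid adjustment set.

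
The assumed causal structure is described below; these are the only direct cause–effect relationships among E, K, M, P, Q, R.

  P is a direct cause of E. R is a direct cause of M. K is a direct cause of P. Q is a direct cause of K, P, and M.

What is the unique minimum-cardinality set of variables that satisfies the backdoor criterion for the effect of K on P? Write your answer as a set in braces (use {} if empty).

Variables eligible for adjustment (non-descendants of K, excluding K and P): {M, Q, R}.
Backdoor paths from K to P:
  P1: K <- Q -> P
The empty set is not sufficient: P1 (K <- Q -> P) has no collider blocking it and no conditioned non-collider, so it is open.
Try {Q}:
  P1: blocked at fork node Q ∈ conditioning set.
{Q} contains no descendant of K and blocks every backdoor path.
No other singleton works — e.g. {R} leaves P1 open — so {Q} is the unique smallest valid adjustment set.

{Q}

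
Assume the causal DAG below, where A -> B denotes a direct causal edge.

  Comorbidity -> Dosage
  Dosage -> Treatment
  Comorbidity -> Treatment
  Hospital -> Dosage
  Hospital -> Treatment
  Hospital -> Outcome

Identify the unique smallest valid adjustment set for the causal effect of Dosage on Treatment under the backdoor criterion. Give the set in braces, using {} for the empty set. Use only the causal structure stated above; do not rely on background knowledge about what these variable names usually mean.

Variables eligible for adjustment (non-descendants of Dosage, excluding Dosage and Treatment): {Comorbidity, Hospital, Outcome}.
Backdoor paths from Dosage to Treatment:
  P1: Dosage <- Hospital -> Treatment
  P2: Dosage <- Comorbidity -> Treatment
The empty set is not sufficient: P1 (Dosage <- Hospital -> Treatment) has no collider blocking it and no conditioned non-collider, so it is open.
Try {Comorbidity, Hospital}:
  P1: blocked at fork node Hospital ∈ conditioning set.
  P2: blocked at fork node Comorbidity ∈ conditioning set.
{Comorbidity, Hospital} contains no descendant of Dosage and blocks every backdoor path.
Every element of {Comorbidity, Hospital} is needed (dropping Comorbidity leaves P2 open; dropping Hospital leaves P1 open), so no proper subset is valid.
Among all size-2 subsets of the eligible variables, only {Comorbidity, Hospital} blocks every backdoor path, so it is the unique smallest valid adjustment set.

{Comorbidity, Hospital}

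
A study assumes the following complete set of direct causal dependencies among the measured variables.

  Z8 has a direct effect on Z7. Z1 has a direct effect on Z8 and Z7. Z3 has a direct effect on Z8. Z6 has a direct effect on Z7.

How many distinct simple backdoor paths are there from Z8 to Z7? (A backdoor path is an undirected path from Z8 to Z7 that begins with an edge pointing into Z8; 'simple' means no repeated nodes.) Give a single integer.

1

A backdoor path from Z8 to Z7 is any simple undirected path whose first edge points into Z8 (i.e. leaves Z8 via a parent).
Parents of Z8: {Z1, Z3}.
Enumerating:
  P1: Z8 <- Z1 -> Z7
That exhausts the simple backdoor paths. Count: 1.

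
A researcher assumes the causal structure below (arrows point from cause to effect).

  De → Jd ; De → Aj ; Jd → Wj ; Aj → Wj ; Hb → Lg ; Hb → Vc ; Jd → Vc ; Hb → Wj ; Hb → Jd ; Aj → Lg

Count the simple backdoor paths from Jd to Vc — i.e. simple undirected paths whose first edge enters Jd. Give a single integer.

3

A backdoor path from Jd to Vc is any simple undirected path whose first edge points into Jd (i.e. leaves Jd via a parent).
Parents of Jd: {De, Hb}.
Enumerating:
  P1: Jd <- De -> Aj -> Wj <- Hb -> Vc
  P2: Jd <- De -> Aj -> Lg <- Hb -> Vc
  P3: Jd <- Hb -> Vc
That exhausts the simple backdoor paths. Count: 3.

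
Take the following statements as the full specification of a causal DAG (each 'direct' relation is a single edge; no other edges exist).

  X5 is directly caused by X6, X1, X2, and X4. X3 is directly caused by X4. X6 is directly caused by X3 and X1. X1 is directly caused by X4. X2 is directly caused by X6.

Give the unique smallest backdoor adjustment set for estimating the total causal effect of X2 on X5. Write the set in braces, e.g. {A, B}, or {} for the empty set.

Variables eligible for adjustment (non-descendants of X2, excluding X2 and X5): {X1, X3, X4, X6}.
Backdoor paths from X2 to X5:
  P1: X2 <- X6 <- X3 <- X4 -> X1 -> X5
  P2: X2 <- X6 <- X3 <- X4 -> X5
  P3: X2 <- X6 <- X1 <- X4 -> X5
  P4: X2 <- X6 <- X1 -> X5
  P5: X2 <- X6 -> X5
The empty set is not sufficient: P1 (X2 <- X6 <- X3 <- X4 -> X1 -> X5) has no collider blocking it and no conditioned non-collider, so it is open.
Try {X6}:
  P1: blocked at chain node X6 ∈ conditioning set.
  P2: blocked at chain node X6 ∈ conditioning set.
  P3: blocked at chain node X6 ∈ conditioning set.
  P4: blocked at chain node X6 ∈ conditioning set.
  P5: blocked at fork node X6 ∈ conditioning set.
{X6} contains no descendant of X2 and blocks every backdoor path.
No other singleton works — e.g. {X4} leaves P4 open — so {X6} is the unique smallest valid adjustment set.

{X6}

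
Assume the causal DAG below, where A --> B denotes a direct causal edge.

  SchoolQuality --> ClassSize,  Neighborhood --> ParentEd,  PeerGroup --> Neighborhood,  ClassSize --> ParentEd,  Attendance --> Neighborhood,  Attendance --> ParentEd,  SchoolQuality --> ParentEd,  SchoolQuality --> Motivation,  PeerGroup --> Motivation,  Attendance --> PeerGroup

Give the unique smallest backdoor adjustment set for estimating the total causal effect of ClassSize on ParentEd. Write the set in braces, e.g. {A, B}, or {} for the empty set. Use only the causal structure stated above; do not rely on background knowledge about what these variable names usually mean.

{SchoolQuality}

Variables eligible for adjustment (non-descendants of ClassSize, excluding ClassSize and ParentEd): {Attendance, Motivation, Neighborhood, PeerGroup, SchoolQuality}.
Backdoor paths from ClassSize to ParentEd:
  P1: ClassSize <- SchoolQuality -> Motivation <- PeerGroup <- Attendance -> Neighborhood -> ParentEd
  P2: ClassSize <- SchoolQuality -> Motivation <- PeerGroup <- Attendance -> ParentEd
  P3: ClassSize <- SchoolQuality -> Motivation <- PeerGroup -> Neighborhood <- Attendance -> ParentEd
  P4: ClassSize <- SchoolQuality -> Motivation <- PeerGroup -> Neighborhood -> ParentEd
  P5: ClassSize <- SchoolQuality -> ParentEd
The empty set is not sufficient: P5 (ClassSize <- SchoolQuality -> ParentEd) has no collider blocking it and no conditioned non-collider, so it is open.
Try {SchoolQuality}:
  P1: blocked at fork node SchoolQuality ∈ conditioning set.
  P2: blocked at fork node SchoolQuality ∈ conditioning set.
  P3: blocked at fork node SchoolQuality ∈ conditioning set.
  P4: blocked at fork node SchoolQuality ∈ conditioning set.
  P5: blocked at fork node SchoolQuality ∈ conditioning set.
{SchoolQuality} contains no descendant of ClassSize and blocks every backdoor path.
No other singleton works — e.g. {Attendance} leaves P5 open — so {SchoolQuality} is the unique smallest valid adjustment set.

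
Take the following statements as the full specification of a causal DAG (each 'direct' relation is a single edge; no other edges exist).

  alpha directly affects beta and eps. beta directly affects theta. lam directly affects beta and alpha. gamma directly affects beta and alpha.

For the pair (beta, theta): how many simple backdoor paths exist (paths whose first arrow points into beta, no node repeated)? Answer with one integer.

A backdoor path from beta to theta is any simple undirected path whose first edge points into beta (i.e. leaves beta via a parent).
Parents of beta: {alpha, gamma, lam}.
No simple path from any parent of beta reaches theta without revisiting beta, so there are no backdoor paths.

0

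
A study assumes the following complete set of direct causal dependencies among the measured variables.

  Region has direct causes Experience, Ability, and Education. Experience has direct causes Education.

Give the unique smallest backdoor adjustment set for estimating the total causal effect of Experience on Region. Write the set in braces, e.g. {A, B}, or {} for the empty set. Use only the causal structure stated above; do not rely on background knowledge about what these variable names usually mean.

{Education}

Variables eligible for adjustment (non-descendants of Experience, excluding Experience and Region): {Ability, Education}.
Backdoor paths from Experience to Region:
  P1: Experience <- Education -> Region
The empty set is not sufficient: P1 (Experience <- Education -> Region) has no collider blocking it and no conditioned non-collider, so it is open.
Try {Education}:
  P1: blocked at fork node Education ∈ conditioning set.
{Education} contains no descendant of Experience and blocks every backdoor path.
No other singleton works — e.g. {Ability} leaves P1 open — so {Education} is the unique smallest valid adjustment set.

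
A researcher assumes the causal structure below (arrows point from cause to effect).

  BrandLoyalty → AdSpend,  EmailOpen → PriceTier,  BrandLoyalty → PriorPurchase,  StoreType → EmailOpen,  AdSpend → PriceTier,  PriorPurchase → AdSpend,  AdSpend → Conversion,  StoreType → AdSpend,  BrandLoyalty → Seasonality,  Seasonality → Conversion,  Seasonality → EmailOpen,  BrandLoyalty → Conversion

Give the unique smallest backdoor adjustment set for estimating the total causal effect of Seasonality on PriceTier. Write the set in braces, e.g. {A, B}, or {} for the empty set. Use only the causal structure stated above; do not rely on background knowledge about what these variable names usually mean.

Variables eligible for adjustment (non-descendants of Seasonality, excluding Seasonality and PriceTier): {AdSpend, BrandLoyalty, PriorPurchase, StoreType}.
Backdoor paths from Seasonality to PriceTier:
  P1: Seasonality <- BrandLoyalty -> PriorPurchase -> AdSpend <- StoreType -> EmailOpen -> PriceTier
  P2: Seasonality <- BrandLoyalty -> PriorPurchase -> AdSpend -> PriceTier
  P3: Seasonality <- BrandLoyalty -> AdSpend <- StoreType -> EmailOpen -> PriceTier
  P4: Seasonality <- BrandLoyalty -> AdSpend -> PriceTier
  P5: Seasonality <- BrandLoyalty -> Conversion <- AdSpend <- StoreType -> EmailOpen -> PriceTier
  P6: Seasonality <- BrandLoyalty -> Conversion <- AdSpend -> PriceTier
The empty set is not sufficient: P2 (Seasonality <- BrandLoyalty -> PriorPurchase -> AdSpend -> PriceTier) has no collider blocking it and no conditioned non-collider, so it is open.
Try {BrandLoyalty}:
  P1: blocked at fork node BrandLoyalty ∈ conditioning set.
  P2: blocked at fork node BrandLoyalty ∈ conditioning set.
  P3: blocked at fork node BrandLoyalty ∈ conditioning set.
  P4: blocked at fork node BrandLoyalty ∈ conditioning set.
  P5: blocked at fork node BrandLoyalty ∈ conditioning set.
  P6: blocked at fork node BrandLoyalty ∈ conditioning set.
{BrandLoyalty} contains no descendant of Seasonality and blocks every backdoor path.
No other singleton works — e.g. {StoreType} leaves P2 open — so {BrandLoyalty} is the unique smallest valid adjustment set.

{BrandLoyalty}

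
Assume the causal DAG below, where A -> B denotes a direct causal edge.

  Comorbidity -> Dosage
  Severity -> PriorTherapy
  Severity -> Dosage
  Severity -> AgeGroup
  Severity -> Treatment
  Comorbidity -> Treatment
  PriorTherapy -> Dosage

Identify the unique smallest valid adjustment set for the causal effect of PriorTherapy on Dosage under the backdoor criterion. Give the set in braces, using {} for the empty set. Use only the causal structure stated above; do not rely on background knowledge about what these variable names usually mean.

{Severity}

Variables eligible for adjustment (non-descendants of PriorTherapy, excluding PriorTherapy and Dosage): {AgeGroup, Comorbidity, Severity, Treatment}.
Backdoor paths from PriorTherapy to Dosage:
  P1: PriorTherapy <- Severity -> Treatment <- Comorbidity -> Dosage
  P2: PriorTherapy <- Severity -> Dosage
The empty set is not sufficient: P2 (PriorTherapy <- Severity -> Dosage) has no collider blocking it and no conditioned non-collider, so it is open.
Try {Severity}:
  P1: blocked at fork node Severity ∈ conditioning set.
  P2: blocked at fork node Severity ∈ conditioning set.
{Severity} contains no descendant of PriorTherapy and blocks every backdoor path.
No other singleton works — e.g. {Comorbidity} leaves P2 open — so {Severity} is the unique smallest valid adjustment set.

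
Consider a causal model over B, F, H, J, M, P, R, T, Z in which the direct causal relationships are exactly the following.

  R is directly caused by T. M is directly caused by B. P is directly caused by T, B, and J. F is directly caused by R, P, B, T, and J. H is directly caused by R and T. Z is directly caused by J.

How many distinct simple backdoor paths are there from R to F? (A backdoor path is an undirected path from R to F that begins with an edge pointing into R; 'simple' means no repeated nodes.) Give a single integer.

4

A backdoor path from R to F is any simple undirected path whose first edge points into R (i.e. leaves R via a parent).
Parents of R: {T}.
Enumerating:
  P1: R <- T -> P <- J -> F
  P2: R <- T -> P <- B -> F
  P3: R <- T -> P -> F
  P4: R <- T -> F
That exhausts the simple backdoor paths. Count: 4.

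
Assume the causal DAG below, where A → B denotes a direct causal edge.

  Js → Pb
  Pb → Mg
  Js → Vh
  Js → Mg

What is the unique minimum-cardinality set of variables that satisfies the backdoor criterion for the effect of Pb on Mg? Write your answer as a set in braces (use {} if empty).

{Js}

Variables eligible for adjustment (non-descendants of Pb, excluding Pb and Mg): {Js, Vh}.
Backdoor paths from Pb to Mg:
  P1: Pb <- Js -> Mg
The empty set is not sufficient: P1 (Pb <- Js -> Mg) has no collider blocking it and no conditioned non-collider, so it is open.
Try {Js}:
  P1: blocked at fork node Js ∈ conditioning set.
{Js} contains no descendant of Pb and blocks every backdoor path.
No other singleton works — e.g. {Vh} leaves P1 open — so {Js} is the unique smallest valid adjustment set.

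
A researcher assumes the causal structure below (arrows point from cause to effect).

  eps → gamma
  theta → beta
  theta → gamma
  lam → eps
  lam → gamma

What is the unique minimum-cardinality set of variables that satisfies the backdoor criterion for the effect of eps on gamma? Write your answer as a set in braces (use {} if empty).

{lam}

Variables eligible for adjustment (non-descendants of eps, excluding eps and gamma): {beta, lam, theta}.
Backdoor paths from eps to gamma:
  P1: eps <- lam -> gamma
The empty set is not sufficient: P1 (eps <- lam -> gamma) has no collider blocking it and no conditioned non-collider, so it is open.
Try {lam}:
  P1: blocked at fork node lam ∈ conditioning set.
{lam} contains no descendant of eps and blocks every backdoor path.
No other singleton works — e.g. {theta} leaves P1 open — so {lam} is the unique smallest valid adjustment set.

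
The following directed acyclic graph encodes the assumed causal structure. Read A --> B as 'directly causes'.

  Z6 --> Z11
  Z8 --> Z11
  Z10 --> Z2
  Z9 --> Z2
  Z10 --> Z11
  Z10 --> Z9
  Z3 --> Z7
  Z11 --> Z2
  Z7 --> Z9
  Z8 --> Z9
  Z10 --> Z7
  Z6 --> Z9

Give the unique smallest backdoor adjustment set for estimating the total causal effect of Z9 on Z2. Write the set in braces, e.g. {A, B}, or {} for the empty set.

Variables eligible for adjustment (non-descendants of Z9, excluding Z9 and Z2): {Z10, Z11, Z3, Z6, Z7, Z8}.
Backdoor paths from Z9 to Z2:
  P1: Z9 <- Z6 -> Z11 <- Z10 -> Z2
  P2: Z9 <- Z6 -> Z11 -> Z2
  P3: Z9 <- Z8 -> Z11 <- Z10 -> Z2
  P4: Z9 <- Z8 -> Z11 -> Z2
  P5: Z9 <- Z10 -> Z11 -> Z2
  P6: Z9 <- Z10 -> Z2
  P7: Z9 <- Z7 <- Z10 -> Z11 -> Z2
  P8: Z9 <- Z7 <- Z10 -> Z2
The empty set is not sufficient: P2 (Z9 <- Z6 -> Z11 -> Z2) has no collider blocking it and no conditioned non-collider, so it is open.
Try {Z10, Z11}:
  P1: blocked at fork node Z10 ∈ conditioning set.
  P2: blocked at chain node Z11 ∈ conditioning set.
  P3: blocked at fork node Z10 ∈ conditioning set.
  P4: blocked at chain node Z11 ∈ conditioning set.
  P5: blocked at fork node Z10 ∈ conditioning set.
  P6: blocked at fork node Z10 ∈ conditioning set.
  P7: blocked at fork node Z10 ∈ conditioning set.
  P8: blocked at fork node Z10 ∈ conditioning set.
{Z10, Z11} contains no descendant of Z9 and blocks every backdoor path.
Every element of {Z10, Z11} is needed (dropping Z10 leaves P1 open; dropping Z11 leaves P2 open), so no proper subset is valid.
Among all size-2 subsets of the eligible variables, only {Z10, Z11} blocks every backdoor path, so it is the unique smallest valid adjustment set.

{Z10, Z11}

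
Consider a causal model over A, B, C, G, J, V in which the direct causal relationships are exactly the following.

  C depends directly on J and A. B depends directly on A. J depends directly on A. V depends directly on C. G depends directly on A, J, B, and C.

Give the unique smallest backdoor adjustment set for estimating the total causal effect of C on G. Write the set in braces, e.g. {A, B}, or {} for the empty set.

Variables eligible for adjustment (non-descendants of C, excluding C and G): {A, B, J}.
Backdoor paths from C to G:
  P1: C <- A -> J -> G
  P2: C <- A -> B -> G
  P3: C <- A -> G
  P4: C <- J <- A -> B -> G
  P5: C <- J <- A -> G
  P6: C <- J -> G
The empty set is not sufficient: P1 (C <- A -> J -> G) has no collider blocking it and no conditioned non-collider, so it is open.
Try {A, J}:
  P1: blocked at fork node A ∈ conditioning set.
  P2: blocked at fork node A ∈ conditioning set.
  P3: blocked at fork node A ∈ conditioning set.
  P4: blocked at chain node J ∈ conditioning set.
  P5: blocked at chain node J ∈ conditioning set.
  P6: blocked at fork node J ∈ conditioning set.
{A, J} contains no descendant of C and blocks every backdoor path.
Every element of {A, J} is needed (dropping A leaves P2 open; dropping J leaves P6 open), so no proper subset is valid.
Among all size-2 subsets of the eligible variables, only {A, J} blocks every backdoor path, so it is the unique smallest valid adjustment set.

{A, J}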